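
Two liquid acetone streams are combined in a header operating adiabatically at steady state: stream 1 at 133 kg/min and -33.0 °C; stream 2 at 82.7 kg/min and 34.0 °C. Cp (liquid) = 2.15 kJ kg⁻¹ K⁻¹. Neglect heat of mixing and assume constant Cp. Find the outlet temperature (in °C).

Adiabatic, steady state ⇒ Σ ṁᵢCp,ᵢ(T_out − Tᵢ) = 0
T_out = Σ ṁᵢCp,ᵢTᵢ / Σ ṁᵢCp,ᵢ
      = -3391 / 463.75 = -7.312 °C

T_out = -7.31 °C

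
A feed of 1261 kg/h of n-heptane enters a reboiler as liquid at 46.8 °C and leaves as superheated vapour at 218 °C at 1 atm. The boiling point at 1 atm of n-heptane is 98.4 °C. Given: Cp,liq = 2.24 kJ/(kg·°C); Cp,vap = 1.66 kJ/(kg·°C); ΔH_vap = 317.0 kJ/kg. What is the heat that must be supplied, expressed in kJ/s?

liquid 46.8→98.4 °C: 115.58 kJ/kg
vaporisation at 98.4 °C: 317 kJ/kg
vapour 98.4→218 °C: 198.54 kJ/kg
Δh = 115.58 + 317 + 198.54 = 631.12 kJ/kg
Q = ṁ·Δh = 1261 kg/h × 631.12 kJ/kg = 795840 kJ/h
|Q| = 221.07 kW

Q = 221 kJ/s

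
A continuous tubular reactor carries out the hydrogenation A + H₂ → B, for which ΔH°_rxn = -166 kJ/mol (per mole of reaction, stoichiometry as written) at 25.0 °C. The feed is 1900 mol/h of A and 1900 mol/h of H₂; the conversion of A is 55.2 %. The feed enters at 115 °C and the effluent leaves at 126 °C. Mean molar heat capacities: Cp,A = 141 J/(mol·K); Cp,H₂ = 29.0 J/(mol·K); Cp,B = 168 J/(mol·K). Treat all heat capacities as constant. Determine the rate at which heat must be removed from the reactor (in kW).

Q_out = 47.4 kW

Extent of reaction ξ = 0.552 × 1900 = 1048.8 mol/h
Reaction term: ξ·ΔH°_rxn = 1048.8 × -166 = -174100 kJ/h
Sensible, feed 115→25 °C: -29070 kJ/h
Outlet flows (mol/h): A 851.2, H₂ 851.2, B 1048.8
Sensible, products 25→126 °C: 32411 kJ/h
Q = ΔH = -170760 kJ/h = -47.433 kW
Heat removed = 47.433 kW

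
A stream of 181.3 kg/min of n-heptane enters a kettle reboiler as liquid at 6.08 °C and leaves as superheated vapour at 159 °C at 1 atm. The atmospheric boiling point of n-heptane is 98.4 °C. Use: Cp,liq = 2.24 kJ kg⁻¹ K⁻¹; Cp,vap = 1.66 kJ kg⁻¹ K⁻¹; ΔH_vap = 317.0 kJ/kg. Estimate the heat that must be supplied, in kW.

Q = 1890 kW

liquid 6.08→98.4 °C: 206.8 kJ/kg
vaporisation at 98.4 °C: 317 kJ/kg
vapour 98.4→159 °C: 100.6 kJ/kg
Δh = 206.8 + 317 + 100.6 = 624.39 kJ/kg
Q = ṁ·Δh = 181.3 kg/min × 624.39 kJ/kg = 113200 kJ/min
|Q| = 1886.7 kW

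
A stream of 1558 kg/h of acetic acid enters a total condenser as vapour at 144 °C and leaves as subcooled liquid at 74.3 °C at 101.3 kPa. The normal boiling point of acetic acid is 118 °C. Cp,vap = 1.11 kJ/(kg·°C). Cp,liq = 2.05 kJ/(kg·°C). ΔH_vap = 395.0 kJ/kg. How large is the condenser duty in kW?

Q_c = 222 kW

vapour 144→118 °C: -28.86 kJ/kg
condensation at 118 °C: -395 kJ/kg
liquid 118→74.3 °C: -89.585 kJ/kg
Δh = -28.86 + -395 + -89.585 = -513.45 kJ/kg
Q = ṁ·Δh = 1558 kg/h × -513.45 kJ/kg = -799950 kJ/h
|Q| = 222.21 kW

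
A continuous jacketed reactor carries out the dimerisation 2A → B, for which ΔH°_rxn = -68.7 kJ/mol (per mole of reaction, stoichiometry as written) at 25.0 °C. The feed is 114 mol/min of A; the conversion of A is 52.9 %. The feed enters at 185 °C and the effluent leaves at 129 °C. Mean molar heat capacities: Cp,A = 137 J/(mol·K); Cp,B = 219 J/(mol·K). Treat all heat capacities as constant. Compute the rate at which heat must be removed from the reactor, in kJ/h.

Q_out = 187000 kJ/h

Extent of reaction ξ = 0.529 × 114 / 2 = 30.153 mol/min
Reaction term: ξ·ΔH°_rxn = 30.153 × -68.7 = -2071.5 kJ/min
Sensible, feed 185→25 °C: -2498.9 kJ/min
Outlet flows (mol/min): A 53.694, B 30.153
Sensible, products 25→129 °C: 1451.8 kJ/min
Q = ΔH = -3118.6 kJ/min = -51.977 kW
Heat removed = 187120 kJ/h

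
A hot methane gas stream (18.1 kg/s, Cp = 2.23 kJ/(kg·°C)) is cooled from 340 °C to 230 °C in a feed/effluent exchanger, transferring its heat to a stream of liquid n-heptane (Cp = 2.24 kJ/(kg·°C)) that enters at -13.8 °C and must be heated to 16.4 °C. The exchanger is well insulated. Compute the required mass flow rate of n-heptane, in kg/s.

ṁ_c = 65.6 kg/s

Heat released by hot stream: Q = 18.1 × 2.23 × (340 − 230) = 4439.9 kJ/s
Energy balance on cold side (adiabatic exchanger): Q = ṁ_c·Cp_c·(T_c,out − T_c,in)
ṁ_c = 4439.9 / [2.24 × (16.4 − -13.8)] = 65.633 kg/s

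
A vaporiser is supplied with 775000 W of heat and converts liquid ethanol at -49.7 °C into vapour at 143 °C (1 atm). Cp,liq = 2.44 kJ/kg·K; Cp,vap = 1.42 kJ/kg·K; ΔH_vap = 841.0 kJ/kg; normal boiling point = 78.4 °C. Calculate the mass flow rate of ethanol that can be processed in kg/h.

Δh = 2.44×(78.4−-49.7) + 841.0 + 1.42×(143−78.4) = 1245.3 kJ/kg
Q = 775000 W = 775 kJ/s = 2.79e+06 kJ/h
ṁ = Q/Δh = 2.79e+06 / 1245.3 = 2240.4 kg/h

ṁ = 2240 kg/h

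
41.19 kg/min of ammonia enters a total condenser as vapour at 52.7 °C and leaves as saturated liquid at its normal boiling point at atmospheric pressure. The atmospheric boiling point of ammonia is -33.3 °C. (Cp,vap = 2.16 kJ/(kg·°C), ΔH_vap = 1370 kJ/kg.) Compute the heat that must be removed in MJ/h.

vapour 52.7→-33.3 °C: -185.76 kJ/kg
condensation at -33.3 °C: -1370 kJ/kg
Δh = -185.76 + -1370 = -1555.8 kJ/kg
Q = ṁ·Δh = 41.19 kg/min × -1555.8 kJ/kg = -64082 kJ/min
|Q| = 1068 kW = 3844.9 MJ/h

Q_c = 3840 MJ/h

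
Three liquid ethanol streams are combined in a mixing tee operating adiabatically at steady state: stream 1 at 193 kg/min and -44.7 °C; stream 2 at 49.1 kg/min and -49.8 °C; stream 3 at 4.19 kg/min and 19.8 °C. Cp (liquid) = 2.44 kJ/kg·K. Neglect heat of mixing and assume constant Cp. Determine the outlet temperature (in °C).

T_out = -44.6 °C

Adiabatic, steady state ⇒ Σ ṁᵢCp,ᵢ(T_out − Tᵢ) = 0
T_out = Σ ṁᵢCp,ᵢTᵢ / Σ ṁᵢCp,ᵢ
      = -26814 / 600.95 = -44.619 °C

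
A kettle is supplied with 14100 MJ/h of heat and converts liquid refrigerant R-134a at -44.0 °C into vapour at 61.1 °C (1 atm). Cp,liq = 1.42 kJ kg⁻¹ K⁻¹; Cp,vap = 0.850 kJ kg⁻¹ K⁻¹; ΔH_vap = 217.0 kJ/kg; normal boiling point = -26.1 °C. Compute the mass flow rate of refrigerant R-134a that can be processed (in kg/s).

ṁ = 12.4 kg/s

Δh = 1.42×(-26.1−-44.0) + 217.0 + 0.850×(61.1−-26.1) = 316.54 kJ/kg
Q = 14100 MJ/h = 3916.7 kJ/s = 3916.7 kJ/s
ṁ = Q/Δh = 3916.7 / 316.54 = 12.373 kg/s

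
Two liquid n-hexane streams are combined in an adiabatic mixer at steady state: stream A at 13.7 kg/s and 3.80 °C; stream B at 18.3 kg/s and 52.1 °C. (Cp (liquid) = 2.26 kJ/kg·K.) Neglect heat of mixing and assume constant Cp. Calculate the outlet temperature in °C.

No heat crosses the boundary, so H_out = H_in.
T_out = Σ ṁᵢCp,ᵢTᵢ / Σ ṁᵢCp,ᵢ
      = 2272.4 / 72.32 = 31.422 °C

T_out = 31.4 °C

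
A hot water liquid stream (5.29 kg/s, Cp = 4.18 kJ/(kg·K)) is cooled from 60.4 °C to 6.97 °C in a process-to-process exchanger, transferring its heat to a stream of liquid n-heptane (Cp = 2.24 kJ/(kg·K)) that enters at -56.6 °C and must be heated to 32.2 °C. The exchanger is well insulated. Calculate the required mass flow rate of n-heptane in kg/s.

ṁ_c = 5.94 kg/s

Heat released by hot stream: Q = 5.29 × 4.18 × (60.4 − 6.97) = 1181.5 kJ/s
Energy balance on cold side (adiabatic exchanger): Q = ṁ_c·Cp_c·(T_c,out − T_c,in)
ṁ_c = 1181.5 / [2.24 × (32.2 − -56.6)] = 5.9396 kg/s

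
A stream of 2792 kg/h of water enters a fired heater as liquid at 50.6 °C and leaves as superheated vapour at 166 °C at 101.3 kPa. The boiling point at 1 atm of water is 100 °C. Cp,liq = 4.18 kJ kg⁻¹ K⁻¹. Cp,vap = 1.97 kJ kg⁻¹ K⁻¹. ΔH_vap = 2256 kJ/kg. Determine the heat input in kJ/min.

Q = 121000 kJ/min

liquid 50.6→100 °C: 206.49 kJ/kg
vaporisation at 100 °C: 2256 kJ/kg
vapour 100→166 °C: 130.02 kJ/kg
Δh = 206.49 + 2256 + 130.02 = 2592.5 kJ/kg
Q = ṁ·Δh = 2792 kg/h × 2592.5 kJ/kg = 7.2383e+06 kJ/h
|Q| = 2010.6 kW = 120640 kJ/min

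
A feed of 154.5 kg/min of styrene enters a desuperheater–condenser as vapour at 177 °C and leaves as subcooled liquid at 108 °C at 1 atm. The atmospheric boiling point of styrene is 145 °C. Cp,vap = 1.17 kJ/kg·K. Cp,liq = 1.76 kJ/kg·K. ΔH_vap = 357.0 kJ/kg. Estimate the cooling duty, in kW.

Q_c = 1180 kW

vapour 177→145 °C: -37.44 kJ/kg
condensation at 145 °C: -357 kJ/kg
liquid 145→108 °C: -65.12 kJ/kg
Δh = -37.44 + -357 + -65.12 = -459.56 kJ/kg
Q = ṁ·Δh = 154.5 kg/min × -459.56 kJ/kg = -71002 kJ/min
|Q| = 1183.4 kW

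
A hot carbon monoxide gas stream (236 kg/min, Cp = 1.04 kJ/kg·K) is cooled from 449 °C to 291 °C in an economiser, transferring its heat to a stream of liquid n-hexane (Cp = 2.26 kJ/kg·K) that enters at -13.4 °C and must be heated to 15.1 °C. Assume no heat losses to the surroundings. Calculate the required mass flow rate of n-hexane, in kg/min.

Heat released by hot stream: Q = 236 × 1.04 × (449 − 291) = 38780 kJ/min
Energy balance on cold side (adiabatic exchanger): Q = ṁ_c·Cp_c·(T_c,out − T_c,in)
ṁ_c = 38780 / [2.26 × (15.1 − -13.4)] = 602.07 kg/min

ṁ_c = 602 kg/min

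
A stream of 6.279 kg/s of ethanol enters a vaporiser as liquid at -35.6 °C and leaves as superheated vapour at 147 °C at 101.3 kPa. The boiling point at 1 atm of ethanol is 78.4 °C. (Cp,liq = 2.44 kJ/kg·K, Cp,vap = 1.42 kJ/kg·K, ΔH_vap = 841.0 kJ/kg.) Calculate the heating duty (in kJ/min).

Q = 458000 kJ/min

liquid -35.6→78.4 °C: 278.16 kJ/kg
vaporisation at 78.4 °C: 841 kJ/kg
vapour 78.4→147 °C: 97.412 kJ/kg
Δh = 278.16 + 841 + 97.412 = 1216.6 kJ/kg
Q = ṁ·Δh = 6.279 kg/s × 1216.6 kJ/kg = 7638.9 kJ/s
|Q| = 7638.9 kW = 458330 kJ/min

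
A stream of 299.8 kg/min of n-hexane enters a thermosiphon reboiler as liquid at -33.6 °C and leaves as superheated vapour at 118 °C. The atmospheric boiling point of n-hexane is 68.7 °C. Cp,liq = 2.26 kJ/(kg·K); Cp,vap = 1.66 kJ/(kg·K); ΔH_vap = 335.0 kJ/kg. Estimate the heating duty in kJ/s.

Q = 3240 kJ/s

liquid -33.6→68.7 °C: 231.2 kJ/kg
vaporisation at 68.7 °C: 335 kJ/kg
vapour 68.7→118 °C: 81.838 kJ/kg
Δh = 231.2 + 335 + 81.838 = 648.04 kJ/kg
Q = ṁ·Δh = 299.8 kg/min × 648.04 kJ/kg = 194280 kJ/min
|Q| = 3238 kW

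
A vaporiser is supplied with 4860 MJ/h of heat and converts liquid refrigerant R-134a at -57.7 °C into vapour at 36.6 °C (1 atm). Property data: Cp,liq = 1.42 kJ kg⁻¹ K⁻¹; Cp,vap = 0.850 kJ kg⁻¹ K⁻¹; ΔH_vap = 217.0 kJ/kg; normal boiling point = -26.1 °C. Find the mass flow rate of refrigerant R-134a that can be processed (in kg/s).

ṁ = 4.28 kg/s

Δh = 1.42×(-26.1−-57.7) + 217.0 + 0.850×(36.6−-26.1) = 315.17 kJ/kg
Q = 4860 MJ/h = 1350 kJ/s = 1350 kJ/s
ṁ = Q/Δh = 1350 / 315.17 = 4.2834 kg/s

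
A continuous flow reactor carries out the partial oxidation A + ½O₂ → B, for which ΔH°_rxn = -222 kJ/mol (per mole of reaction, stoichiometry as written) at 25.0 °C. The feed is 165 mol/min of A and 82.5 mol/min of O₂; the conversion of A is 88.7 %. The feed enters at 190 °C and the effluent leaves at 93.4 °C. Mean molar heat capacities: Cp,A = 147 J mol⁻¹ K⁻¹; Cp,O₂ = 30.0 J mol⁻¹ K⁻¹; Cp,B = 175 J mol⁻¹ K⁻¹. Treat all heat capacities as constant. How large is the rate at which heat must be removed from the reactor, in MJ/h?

Extent of reaction ξ = 0.887 × 165 = 146.35 mol/min
Reaction term: ξ·ΔH°_rxn = 146.35 × -222 = -32491 kJ/min
Sensible, feed 190→25 °C: -4410.4 kJ/min
Outlet flows (mol/min): A 18.645, O₂ 9.3225, B 146.35
Sensible, products 25→93.4 °C: 1958.5 kJ/min
Q = ΔH = -34943 kJ/min = -582.38 kW
Heat removed = 2096.6 MJ/h

Q_out = 2100 MJ/h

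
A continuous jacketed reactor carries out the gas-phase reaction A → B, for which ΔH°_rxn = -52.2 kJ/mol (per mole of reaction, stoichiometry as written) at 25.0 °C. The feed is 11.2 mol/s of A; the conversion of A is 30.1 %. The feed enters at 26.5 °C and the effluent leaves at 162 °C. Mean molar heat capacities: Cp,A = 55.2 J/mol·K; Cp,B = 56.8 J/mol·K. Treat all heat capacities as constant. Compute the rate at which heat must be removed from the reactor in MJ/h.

Extent of reaction ξ = 0.301 × 11.2 = 3.3712 mol/s
Reaction term: ξ·ΔH°_rxn = 3.3712 × -52.2 = -175.98 kJ/s
Sensible, feed 26.5→25 °C: -0.92736 kJ/s
Outlet flows (mol/s): A 7.8288, B 3.3712
Sensible, products 25→162 °C: 85.438 kJ/s
Q = ΔH = -91.466 kJ/s = -91.466 kW
Heat removed = 329.28 MJ/h

Q_out = 329 MJ/h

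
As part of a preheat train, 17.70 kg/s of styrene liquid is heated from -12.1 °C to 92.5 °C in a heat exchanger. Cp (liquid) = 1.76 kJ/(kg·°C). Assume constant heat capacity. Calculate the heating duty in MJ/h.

Q = 11700 MJ/h

Q = ṁ·Cp·ΔT = 17.70 × 1.76 × (92.5 − -12.1) = 3258.5 kJ/s
Heating duty = 11731 MJ/h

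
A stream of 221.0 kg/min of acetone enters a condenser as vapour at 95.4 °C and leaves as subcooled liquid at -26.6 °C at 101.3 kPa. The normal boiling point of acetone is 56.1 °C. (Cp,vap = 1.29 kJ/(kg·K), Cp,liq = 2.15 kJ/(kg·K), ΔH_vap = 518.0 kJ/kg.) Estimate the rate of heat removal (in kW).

Q_c = 2750 kW

vapour 95.4→56.1 °C: -50.697 kJ/kg
condensation at 56.1 °C: -518 kJ/kg
liquid 56.1→-26.6 °C: -177.81 kJ/kg
Δh = -50.697 + -518 + -177.81 = -746.5 kJ/kg
Q = ṁ·Δh = 221.0 kg/min × -746.5 kJ/kg = -164980 kJ/min
|Q| = 2749.6 kW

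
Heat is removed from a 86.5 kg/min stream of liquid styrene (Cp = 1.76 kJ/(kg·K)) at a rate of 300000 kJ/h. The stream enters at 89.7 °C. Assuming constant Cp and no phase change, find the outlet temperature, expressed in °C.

Q = 300000 kJ/h = 5000 kJ/min
ΔT = Q/(ṁ·Cp) = 5000/(86.5×1.76) = 32.843 K
T_out = 89.7 − 32.843 = 56.857 °C

T_out = 56.9 °C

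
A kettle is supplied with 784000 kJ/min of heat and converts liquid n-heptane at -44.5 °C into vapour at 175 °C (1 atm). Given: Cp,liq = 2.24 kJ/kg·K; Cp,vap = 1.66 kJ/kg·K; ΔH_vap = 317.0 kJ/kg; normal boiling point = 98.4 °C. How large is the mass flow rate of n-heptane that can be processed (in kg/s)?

ṁ = 17.1 kg/s

Δh = 2.24×(98.4−-44.5) + 317.0 + 1.66×(175−98.4) = 764.25 kJ/kg
Q = 784000 kJ/min = 13067 kJ/s = 13067 kJ/s
ṁ = Q/Δh = 13067 / 764.25 = 17.097 kg/s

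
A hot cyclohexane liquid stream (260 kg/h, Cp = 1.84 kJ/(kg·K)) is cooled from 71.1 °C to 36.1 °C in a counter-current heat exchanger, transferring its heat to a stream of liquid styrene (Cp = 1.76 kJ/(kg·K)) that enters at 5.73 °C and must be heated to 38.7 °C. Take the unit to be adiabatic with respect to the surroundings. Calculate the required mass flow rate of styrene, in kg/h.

Heat released by hot stream: Q = 260 × 1.84 × (71.1 − 36.1) = 16744 kJ/h
Energy balance on cold side (adiabatic exchanger): Q = ṁ_c·Cp_c·(T_c,out − T_c,in)
ṁ_c = 16744 / [1.76 × (38.7 − 5.73)] = 288.55 kg/h

ṁ_c = 289 kg/h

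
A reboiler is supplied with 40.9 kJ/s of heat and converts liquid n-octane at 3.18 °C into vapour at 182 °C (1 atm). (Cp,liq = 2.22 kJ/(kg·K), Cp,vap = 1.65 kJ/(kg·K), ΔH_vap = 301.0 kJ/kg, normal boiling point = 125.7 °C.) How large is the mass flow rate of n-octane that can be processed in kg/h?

Δh = 2.22×(125.7−3.18) + 301.0 + 1.65×(182−125.7) = 665.89 kJ/kg
Q = 40.9 kJ/s = 40.9 kJ/s = 147240 kJ/h
ṁ = Q/Δh = 147240 / 665.89 = 221.12 kg/h

ṁ = 221 kg/h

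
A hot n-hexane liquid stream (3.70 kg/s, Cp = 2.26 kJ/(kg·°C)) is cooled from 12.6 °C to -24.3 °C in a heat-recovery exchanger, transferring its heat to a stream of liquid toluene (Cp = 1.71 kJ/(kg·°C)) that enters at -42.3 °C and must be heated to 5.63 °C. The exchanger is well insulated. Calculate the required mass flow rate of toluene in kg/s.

Heat released by hot stream: Q = 3.70 × 2.26 × (12.6 − -24.3) = 308.56 kJ/s
Energy balance on cold side (adiabatic exchanger): Q = ṁ_c·Cp_c·(T_c,out − T_c,in)
ṁ_c = 308.56 / [1.71 × (5.63 − -42.3)] = 3.7647 kg/s

ṁ_c = 3.76 kg/s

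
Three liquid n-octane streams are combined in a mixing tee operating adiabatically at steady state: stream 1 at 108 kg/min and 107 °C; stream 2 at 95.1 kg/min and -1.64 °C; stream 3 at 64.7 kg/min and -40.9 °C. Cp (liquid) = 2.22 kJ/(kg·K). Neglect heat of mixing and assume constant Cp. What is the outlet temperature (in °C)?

Adiabatic, steady state ⇒ Σ ṁᵢCp,ᵢ(T_out − Tᵢ) = 0
T_out = Σ ṁᵢCp,ᵢTᵢ / Σ ṁᵢCp,ᵢ
      = 19433 / 594.52 = 32.688 °C

T_out = 32.7 °C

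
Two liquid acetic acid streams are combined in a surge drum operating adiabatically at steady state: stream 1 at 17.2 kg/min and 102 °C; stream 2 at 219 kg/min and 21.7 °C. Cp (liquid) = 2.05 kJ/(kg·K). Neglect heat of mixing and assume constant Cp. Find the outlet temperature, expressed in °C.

Adiabatic, steady state ⇒ Σ ṁᵢCp,ᵢ(T_out − Tᵢ) = 0
T_out = Σ ṁᵢCp,ᵢTᵢ / Σ ṁᵢCp,ᵢ
      = 13339 / 484.21 = 27.547 °C

T_out = 27.5 °C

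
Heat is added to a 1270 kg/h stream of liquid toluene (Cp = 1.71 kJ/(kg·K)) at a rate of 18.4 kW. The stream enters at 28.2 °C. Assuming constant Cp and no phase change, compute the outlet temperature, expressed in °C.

T_out = 58.7 °C

Q = 18.4 kW = 66240 kJ/h
ΔT = Q/(ṁ·Cp) = 66240/(1270×1.71) = 30.501 K
T_out = 28.2 + 30.501 = 58.701 °C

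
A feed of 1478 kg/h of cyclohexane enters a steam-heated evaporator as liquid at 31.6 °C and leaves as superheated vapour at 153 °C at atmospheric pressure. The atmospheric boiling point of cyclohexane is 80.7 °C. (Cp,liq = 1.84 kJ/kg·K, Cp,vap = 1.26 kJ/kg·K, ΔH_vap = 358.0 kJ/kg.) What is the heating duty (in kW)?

Q = 221 kW

liquid 31.6→80.7 °C: 90.344 kJ/kg
vaporisation at 80.7 °C: 358 kJ/kg
vapour 80.7→153 °C: 91.098 kJ/kg
Δh = 90.344 + 358 + 91.098 = 539.44 kJ/kg
Q = ṁ·Δh = 1478 kg/h × 539.44 kJ/kg = 797300 kJ/h
|Q| = 221.47 kW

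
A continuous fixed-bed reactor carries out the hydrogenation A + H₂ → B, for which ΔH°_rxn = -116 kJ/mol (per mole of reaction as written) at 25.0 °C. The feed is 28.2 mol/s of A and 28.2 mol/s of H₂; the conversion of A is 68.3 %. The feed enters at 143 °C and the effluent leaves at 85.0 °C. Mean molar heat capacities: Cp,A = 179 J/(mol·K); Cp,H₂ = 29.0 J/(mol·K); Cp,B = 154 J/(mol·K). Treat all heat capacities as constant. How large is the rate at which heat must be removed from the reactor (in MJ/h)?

Extent of reaction ξ = 0.683 × 28.2 = 19.261 mol/s
Reaction term: ξ·ΔH°_rxn = 19.261 × -116 = -2234.2 kJ/s
Sensible, feed 143→25 °C: -692.14 kJ/s
Outlet flows (mol/s): A 8.9394, H₂ 8.9394, B 19.261
Sensible, products 25→85.0 °C: 289.53 kJ/s
Q = ΔH = -2636.8 kJ/s = -2636.8 kW
Heat removed = 9492.6 MJ/h

Q_out = 9490 MJ/h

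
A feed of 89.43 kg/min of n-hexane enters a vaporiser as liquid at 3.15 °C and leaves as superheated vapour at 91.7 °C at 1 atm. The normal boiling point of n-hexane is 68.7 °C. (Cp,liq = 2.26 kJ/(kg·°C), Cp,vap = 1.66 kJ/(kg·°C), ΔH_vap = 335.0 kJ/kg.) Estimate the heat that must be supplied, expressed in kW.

liquid 3.15→68.7 °C: 148.14 kJ/kg
vaporisation at 68.7 °C: 335 kJ/kg
vapour 68.7→91.7 °C: 38.18 kJ/kg
Δh = 148.14 + 335 + 38.18 = 521.32 kJ/kg
Q = ṁ·Δh = 89.43 kg/min × 521.32 kJ/kg = 46622 kJ/min
|Q| = 777.03 kW

Q = 777 kW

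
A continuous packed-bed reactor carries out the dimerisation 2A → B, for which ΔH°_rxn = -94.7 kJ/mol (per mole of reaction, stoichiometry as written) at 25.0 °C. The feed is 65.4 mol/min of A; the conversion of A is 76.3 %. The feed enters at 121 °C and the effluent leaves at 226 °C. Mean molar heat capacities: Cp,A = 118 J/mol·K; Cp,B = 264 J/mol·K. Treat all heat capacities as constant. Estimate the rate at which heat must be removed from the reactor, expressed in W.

Q_out = 23500 W

Extent of reaction ξ = 0.763 × 65.4 / 2 = 24.95 mol/min
Reaction term: ξ·ΔH°_rxn = 24.95 × -94.7 = -2362.8 kJ/min
Sensible, feed 121→25 °C: -740.85 kJ/min
Outlet flows (mol/min): A 15.5, B 24.95
Sensible, products 25→226 °C: 1691.6 kJ/min
Q = ΔH = -1412 kJ/min = -23.534 kW
Heat removed = 23534 W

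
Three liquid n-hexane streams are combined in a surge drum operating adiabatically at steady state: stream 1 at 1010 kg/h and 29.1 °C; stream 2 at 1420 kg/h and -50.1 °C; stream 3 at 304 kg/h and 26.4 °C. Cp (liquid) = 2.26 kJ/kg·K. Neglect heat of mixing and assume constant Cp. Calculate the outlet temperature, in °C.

T_out = -12.3 °C

Energy balance with Q = 0: Σ ṁᵢCp,ᵢ(T_out − Tᵢ) = 0
Σ ṁᵢCp,ᵢTᵢ = 1010×2.26×29.1 + 1420×2.26×-50.1 + 304×2.26×26.4 = -76219
Σ ṁᵢCp,ᵢ = 1010×2.26 + 1420×2.26 + 304×2.26 = 6178.8
T_out = -76219 / 6178.8 = -12.336 °C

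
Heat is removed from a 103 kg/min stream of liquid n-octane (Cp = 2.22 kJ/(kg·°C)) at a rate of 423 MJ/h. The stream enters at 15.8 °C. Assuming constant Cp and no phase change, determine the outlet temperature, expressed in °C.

Q = 423 MJ/h = 7050 kJ/min
ΔT = Q/(ṁ·Cp) = 7050/(103×2.22) = 30.832 K
T_out = 15.8 − 30.832 = -15.032 °C

T_out = -15.0 °C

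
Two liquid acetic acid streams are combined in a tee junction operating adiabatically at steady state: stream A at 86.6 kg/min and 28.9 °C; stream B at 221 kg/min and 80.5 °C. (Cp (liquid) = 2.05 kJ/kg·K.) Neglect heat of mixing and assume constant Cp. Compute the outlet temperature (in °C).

No heat crosses the boundary, so H_out = H_in.
T_out = Σ ṁᵢCp,ᵢTᵢ / Σ ṁᵢCp,ᵢ
      = 41601 / 630.58 = 65.973 °C

T_out = 66.0 °C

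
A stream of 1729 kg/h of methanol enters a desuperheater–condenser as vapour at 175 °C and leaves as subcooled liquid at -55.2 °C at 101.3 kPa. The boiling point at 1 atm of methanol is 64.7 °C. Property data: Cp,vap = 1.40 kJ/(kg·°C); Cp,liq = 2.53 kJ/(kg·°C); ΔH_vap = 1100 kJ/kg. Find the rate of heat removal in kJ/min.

Q_c = 44900 kJ/min

vapour 175→64.7 °C: -154.42 kJ/kg
condensation at 64.7 °C: -1100 kJ/kg
liquid 64.7→-55.2 °C: -303.35 kJ/kg
Δh = -154.42 + -1100 + -303.35 = -1557.8 kJ/kg
Q = ṁ·Δh = 1729 kg/h × -1557.8 kJ/kg = -2.6934e+06 kJ/h
|Q| = 748.16 kW = 44890 kJ/min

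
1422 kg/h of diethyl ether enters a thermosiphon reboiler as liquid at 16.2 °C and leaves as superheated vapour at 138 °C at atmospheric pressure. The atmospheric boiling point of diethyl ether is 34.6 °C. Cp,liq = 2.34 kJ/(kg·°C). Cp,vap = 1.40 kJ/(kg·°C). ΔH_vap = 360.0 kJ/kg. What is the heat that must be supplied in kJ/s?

liquid 16.2→34.6 °C: 43.056 kJ/kg
vaporisation at 34.6 °C: 360 kJ/kg
vapour 34.6→138 °C: 144.76 kJ/kg
Δh = 43.056 + 360 + 144.76 = 547.82 kJ/kg
Q = ṁ·Δh = 1422 kg/h × 547.82 kJ/kg = 778990 kJ/h
|Q| = 216.39 kW

Q = 216 kJ/s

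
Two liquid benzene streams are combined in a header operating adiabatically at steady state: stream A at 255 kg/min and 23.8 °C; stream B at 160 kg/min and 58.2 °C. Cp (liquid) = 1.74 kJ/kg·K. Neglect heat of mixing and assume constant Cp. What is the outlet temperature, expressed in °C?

T_out = 37.1 °C

Energy balance with Q = 0: Σ ṁᵢCp,ᵢ(T_out − Tᵢ) = 0
T_out = Σ ṁᵢCp,ᵢTᵢ / Σ ṁᵢCp,ᵢ
      = 26763 / 722.1 = 37.063 °C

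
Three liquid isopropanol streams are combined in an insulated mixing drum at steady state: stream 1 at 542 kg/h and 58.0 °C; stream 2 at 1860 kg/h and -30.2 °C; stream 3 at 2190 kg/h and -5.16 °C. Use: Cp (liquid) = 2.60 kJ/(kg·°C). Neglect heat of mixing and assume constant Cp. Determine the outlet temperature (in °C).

Adiabatic, steady state ⇒ Σ ṁᵢCp,ᵢ(T_out − Tᵢ) = 0
T_out = Σ ṁᵢCp,ᵢTᵢ / Σ ṁᵢCp,ᵢ
      = -93695 / 11939 = -7.8476 °C

T_out = -7.85 °C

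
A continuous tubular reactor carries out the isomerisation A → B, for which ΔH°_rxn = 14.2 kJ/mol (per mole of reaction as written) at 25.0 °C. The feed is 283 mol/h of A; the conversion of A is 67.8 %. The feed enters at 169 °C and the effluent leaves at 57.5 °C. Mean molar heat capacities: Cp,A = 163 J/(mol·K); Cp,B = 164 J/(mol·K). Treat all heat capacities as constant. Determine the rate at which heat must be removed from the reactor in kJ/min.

Q_out = 40.2 kJ/min

Extent of reaction ξ = 0.678 × 283 = 191.87 mol/h
Reaction term: ξ·ΔH°_rxn = 191.87 × 14.2 = 2724.6 kJ/h
Sensible, feed 169→25 °C: -6642.6 kJ/h
Outlet flows (mol/h): A 91.126, B 191.87
Sensible, products 25→57.5 °C: 1505.4 kJ/h
Q = ΔH = -2412.5 kJ/h = -0.67015 kW
Heat removed = 40.209 kJ/min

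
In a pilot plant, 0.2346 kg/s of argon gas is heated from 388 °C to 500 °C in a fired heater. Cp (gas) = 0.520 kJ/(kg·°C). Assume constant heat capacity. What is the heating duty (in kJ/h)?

Q = 49200 kJ/h

Q = ṁ·Cp·ΔT = 0.2346 × 0.520 × (500 − 388) = 13.663 kJ/s
Heating duty = 49187 kJ/h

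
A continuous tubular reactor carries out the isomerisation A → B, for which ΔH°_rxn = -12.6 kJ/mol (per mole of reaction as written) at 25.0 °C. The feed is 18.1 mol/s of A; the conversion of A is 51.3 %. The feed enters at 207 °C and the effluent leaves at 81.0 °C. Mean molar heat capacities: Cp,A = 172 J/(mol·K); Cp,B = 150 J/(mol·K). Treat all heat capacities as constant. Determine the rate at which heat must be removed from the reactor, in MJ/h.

Q_out = 1870 MJ/h

Extent of reaction ξ = 0.513 × 18.1 = 9.2853 mol/s
Reaction term: ξ·ΔH°_rxn = 9.2853 × -12.6 = -116.99 kJ/s
Sensible, feed 207→25 °C: -566.6 kJ/s
Outlet flows (mol/s): A 8.8147, B 9.2853
Sensible, products 25→81.0 °C: 162.9 kJ/s
Q = ΔH = -520.7 kJ/s = -520.7 kW
Heat removed = 1874.5 MJ/h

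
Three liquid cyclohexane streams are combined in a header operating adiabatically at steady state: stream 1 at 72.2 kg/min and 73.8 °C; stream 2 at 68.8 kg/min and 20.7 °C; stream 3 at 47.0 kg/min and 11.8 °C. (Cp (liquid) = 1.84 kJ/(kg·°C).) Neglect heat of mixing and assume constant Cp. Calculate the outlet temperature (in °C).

Energy balance with Q = 0: Σ ṁᵢCp,ᵢ(T_out − Tᵢ) = 0
T_out = Σ ṁᵢCp,ᵢTᵢ / Σ ṁᵢCp,ᵢ
      = 13445 / 345.92 = 38.868 °C

T_out = 38.9 °C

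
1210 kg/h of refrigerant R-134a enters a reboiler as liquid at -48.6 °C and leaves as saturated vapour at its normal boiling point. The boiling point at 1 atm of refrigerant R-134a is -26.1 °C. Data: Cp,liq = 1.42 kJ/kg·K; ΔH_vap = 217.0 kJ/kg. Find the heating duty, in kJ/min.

Q = 5020 kJ/min

liquid -48.6→-26.1 °C: 31.95 kJ/kg
vaporisation at -26.1 °C: 217 kJ/kg
Δh = 31.95 + 217 = 248.95 kJ/kg
Q = ṁ·Δh = 1210 kg/h × 248.95 kJ/kg = 301230 kJ/h
|Q| = 83.675 kW = 5020.5 kJ/min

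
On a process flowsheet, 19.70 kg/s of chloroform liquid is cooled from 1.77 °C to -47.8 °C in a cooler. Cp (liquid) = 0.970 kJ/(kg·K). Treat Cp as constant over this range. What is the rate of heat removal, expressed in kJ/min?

Q = ṁ·Cp·ΔT = 19.70 × 0.970 × (-47.8 − 1.77) = -947.23 kJ/s
Cooling duty = 56834 kJ/min

Q_c = 56800 kJ/min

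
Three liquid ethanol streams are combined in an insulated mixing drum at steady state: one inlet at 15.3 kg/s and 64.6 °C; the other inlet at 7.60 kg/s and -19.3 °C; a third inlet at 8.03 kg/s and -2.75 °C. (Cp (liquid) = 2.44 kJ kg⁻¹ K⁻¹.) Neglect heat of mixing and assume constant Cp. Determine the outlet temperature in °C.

T_out = 26.5 °C

Adiabatic, steady state ⇒ Σ ṁᵢCp,ᵢ(T_out − Tᵢ) = 0
T_out = Σ ṁᵢCp,ᵢTᵢ / Σ ṁᵢCp,ᵢ
      = 1999.9 / 75.469 = 26.499 °C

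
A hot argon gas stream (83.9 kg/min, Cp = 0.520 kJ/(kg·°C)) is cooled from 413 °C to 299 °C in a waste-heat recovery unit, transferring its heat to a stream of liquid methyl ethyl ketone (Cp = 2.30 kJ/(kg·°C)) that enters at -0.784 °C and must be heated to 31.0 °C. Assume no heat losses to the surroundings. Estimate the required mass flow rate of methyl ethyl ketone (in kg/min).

Heat released by hot stream: Q = 83.9 × 0.520 × (413 − 299) = 4973.6 kJ/min
Energy balance on cold side (adiabatic exchanger): Q = ṁ_c·Cp_c·(T_c,out − T_c,in)
ṁ_c = 4973.6 / [2.30 × (31.0 − -0.784)] = 68.035 kg/min

ṁ_c = 68.0 kg/min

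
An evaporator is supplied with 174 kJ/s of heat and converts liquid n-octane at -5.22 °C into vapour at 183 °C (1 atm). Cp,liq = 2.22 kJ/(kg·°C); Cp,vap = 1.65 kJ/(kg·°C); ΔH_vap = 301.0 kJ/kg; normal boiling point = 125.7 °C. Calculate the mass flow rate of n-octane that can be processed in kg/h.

Δh = 2.22×(125.7−-5.22) + 301.0 + 1.65×(183−125.7) = 686.19 kJ/kg
Q = 174 kJ/s = 174 kJ/s = 626400 kJ/h
ṁ = Q/Δh = 626400 / 686.19 = 912.87 kg/h

ṁ = 913 kg/h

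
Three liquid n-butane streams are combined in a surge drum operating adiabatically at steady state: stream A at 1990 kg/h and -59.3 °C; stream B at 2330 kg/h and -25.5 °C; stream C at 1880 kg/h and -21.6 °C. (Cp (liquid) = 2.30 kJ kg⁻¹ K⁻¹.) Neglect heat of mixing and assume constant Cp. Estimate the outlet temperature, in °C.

Adiabatic, steady state ⇒ Σ ṁᵢCp,ᵢ(T_out − Tᵢ) = 0
Σ ṁᵢCp,ᵢTᵢ = 1990×2.30×-59.3 + 2330×2.30×-25.5 + 1880×2.30×-21.6 = -501470
Σ ṁᵢCp,ᵢ = 1990×2.30 + 2330×2.30 + 1880×2.30 = 14260
T_out = -501470 / 14260 = -35.166 °C

T_out = -35.2 °C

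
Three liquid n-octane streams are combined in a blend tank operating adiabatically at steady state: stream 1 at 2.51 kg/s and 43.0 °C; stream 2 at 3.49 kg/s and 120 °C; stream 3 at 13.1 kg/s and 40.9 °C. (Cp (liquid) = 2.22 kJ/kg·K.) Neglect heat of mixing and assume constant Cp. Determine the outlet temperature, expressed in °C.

T_out = 55.6 °C

Adiabatic, steady state ⇒ Σ ṁᵢCp,ᵢ(T_out − Tᵢ) = 0
Σ ṁᵢCp,ᵢTᵢ = 2.51×2.22×43.0 + 3.49×2.22×120 + 13.1×2.22×40.9 = 2358.8
Σ ṁᵢCp,ᵢ = 2.51×2.22 + 3.49×2.22 + 13.1×2.22 = 42.402
T_out = 2358.8 / 42.402 = 55.629 °C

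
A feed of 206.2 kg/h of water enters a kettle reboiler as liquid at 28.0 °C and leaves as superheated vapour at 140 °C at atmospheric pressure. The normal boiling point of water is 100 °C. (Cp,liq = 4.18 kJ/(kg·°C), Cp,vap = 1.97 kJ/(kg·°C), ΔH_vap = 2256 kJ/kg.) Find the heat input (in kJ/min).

liquid 28.0→100 °C: 300.96 kJ/kg
vaporisation at 100 °C: 2256 kJ/kg
vapour 100→140 °C: 78.8 kJ/kg
Δh = 300.96 + 2256 + 78.8 = 2635.8 kJ/kg
Q = ṁ·Δh = 206.2 kg/h × 2635.8 kJ/kg = 543490 kJ/h
|Q| = 150.97 kW = 9058.2 kJ/min

Q = 9060 kJ/min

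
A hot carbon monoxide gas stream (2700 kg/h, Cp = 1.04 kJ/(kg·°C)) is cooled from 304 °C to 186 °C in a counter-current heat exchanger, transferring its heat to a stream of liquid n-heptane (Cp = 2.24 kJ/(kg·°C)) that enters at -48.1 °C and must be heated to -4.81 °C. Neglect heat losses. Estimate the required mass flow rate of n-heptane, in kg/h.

ṁ_c = 3420 kg/h

Heat released by hot stream: Q = 2700 × 1.04 × (304 − 186) = 331340 kJ/h
Energy balance on cold side (adiabatic exchanger): Q = ṁ_c·Cp_c·(T_c,out − T_c,in)
ṁ_c = 331340 / [2.24 × (-4.81 − -48.1)] = 3417 kg/h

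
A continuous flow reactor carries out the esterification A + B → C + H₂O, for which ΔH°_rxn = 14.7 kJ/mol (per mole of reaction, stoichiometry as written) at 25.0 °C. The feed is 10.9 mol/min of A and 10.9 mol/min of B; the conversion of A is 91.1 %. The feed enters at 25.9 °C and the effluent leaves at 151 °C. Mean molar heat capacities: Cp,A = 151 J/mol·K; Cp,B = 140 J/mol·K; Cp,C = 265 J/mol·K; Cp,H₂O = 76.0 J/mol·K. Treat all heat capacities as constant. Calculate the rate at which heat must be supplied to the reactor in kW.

Extent of reaction ξ = 0.911 × 10.9 = 9.9299 mol/min
Reaction term: ξ·ΔH°_rxn = 9.9299 × 14.7 = 145.97 kJ/min
Sensible, feed 25.9→25 °C: -2.8547 kJ/min
Outlet flows (mol/min): A 0.9701, B 0.9701, C 9.9299, H₂O 9.9299
Sensible, products 25→151 °C: 462.22 kJ/min
Q = ΔH = 605.33 kJ/min = 10.089 kW
Heat supplied = 10.089 kW

Q_in = 10.1 kW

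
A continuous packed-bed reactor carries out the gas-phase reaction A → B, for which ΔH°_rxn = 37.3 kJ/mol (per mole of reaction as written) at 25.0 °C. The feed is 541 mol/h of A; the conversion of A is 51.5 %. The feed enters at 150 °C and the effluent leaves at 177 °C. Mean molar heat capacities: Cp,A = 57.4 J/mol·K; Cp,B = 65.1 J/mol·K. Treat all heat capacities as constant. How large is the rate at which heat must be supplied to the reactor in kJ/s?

Q_in = 3.21 kJ/s

Extent of reaction ξ = 0.515 × 541 = 278.62 mol/h
Reaction term: ξ·ΔH°_rxn = 278.62 × 37.3 = 10392 kJ/h
Sensible, feed 150→25 °C: -3881.7 kJ/h
Outlet flows (mol/h): A 262.38, B 278.62
Sensible, products 25→177 °C: 5046.2 kJ/h
Q = ΔH = 11557 kJ/h = 3.2102 kW
Heat supplied = 3.2102 kJ/s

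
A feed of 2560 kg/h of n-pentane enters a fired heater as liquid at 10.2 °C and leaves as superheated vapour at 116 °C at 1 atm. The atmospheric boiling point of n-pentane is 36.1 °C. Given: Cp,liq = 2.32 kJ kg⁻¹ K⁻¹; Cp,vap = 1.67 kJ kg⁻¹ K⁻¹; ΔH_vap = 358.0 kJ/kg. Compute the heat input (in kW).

Q = 392 kW

liquid 10.2→36.1 °C: 60.088 kJ/kg
vaporisation at 36.1 °C: 358 kJ/kg
vapour 36.1→116 °C: 133.43 kJ/kg
Δh = 60.088 + 358 + 133.43 = 551.52 kJ/kg
Q = ṁ·Δh = 2560 kg/h × 551.52 kJ/kg = 1.4119e+06 kJ/h
|Q| = 392.19 kW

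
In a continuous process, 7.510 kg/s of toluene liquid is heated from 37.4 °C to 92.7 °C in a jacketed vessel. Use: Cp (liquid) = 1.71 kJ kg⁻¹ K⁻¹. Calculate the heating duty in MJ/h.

Q = ṁ·Cp·ΔT = 7.510 × 1.71 × (92.7 − 37.4) = 710.17 kJ/s
Heating duty = 2556.6 MJ/h

Q = 2560 MJ/h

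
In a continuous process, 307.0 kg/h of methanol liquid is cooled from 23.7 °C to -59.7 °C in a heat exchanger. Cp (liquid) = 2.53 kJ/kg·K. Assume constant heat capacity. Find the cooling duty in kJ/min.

Q_c = 1080 kJ/min

Q = ṁ·Cp·ΔT = 307.0 × 2.53 × (-59.7 − 23.7) = -64778 kJ/h
Converting: 64778 / 3600 s = 17.994 kW
Cooling duty = 1079.6 kJ/min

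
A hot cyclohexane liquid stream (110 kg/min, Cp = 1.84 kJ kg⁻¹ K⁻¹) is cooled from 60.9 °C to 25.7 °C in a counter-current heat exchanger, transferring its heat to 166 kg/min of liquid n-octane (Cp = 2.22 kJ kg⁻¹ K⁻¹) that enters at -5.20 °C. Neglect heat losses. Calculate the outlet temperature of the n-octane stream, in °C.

Heat released by hot stream: Q = 110 × 1.84 × (60.9 − 25.7) = 7124.5 kJ/min
Energy balance on cold side (adiabatic exchanger): Q = ṁ_c·Cp_c·(T_c,out − T_c,in)
T_c,out = -5.20 + 7124.5/(166 × 2.22) = 14.133 °C

T_c,out = 14.1 °C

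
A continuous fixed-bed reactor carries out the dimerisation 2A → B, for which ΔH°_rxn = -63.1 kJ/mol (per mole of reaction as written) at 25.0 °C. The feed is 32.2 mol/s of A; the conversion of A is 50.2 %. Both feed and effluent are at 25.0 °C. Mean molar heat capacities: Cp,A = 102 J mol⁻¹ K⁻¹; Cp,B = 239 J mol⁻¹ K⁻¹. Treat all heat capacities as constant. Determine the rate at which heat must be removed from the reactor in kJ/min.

Q_out = 30600 kJ/min

Extent of reaction ξ = 0.502 × 32.2 / 2 = 8.0822 mol/s
Reaction term: ξ·ΔH°_rxn = 8.0822 × -63.1 = -509.99 kJ/s
Q = ΔH = -509.99 kJ/s = -509.99 kW
Heat removed = 30599 kJ/min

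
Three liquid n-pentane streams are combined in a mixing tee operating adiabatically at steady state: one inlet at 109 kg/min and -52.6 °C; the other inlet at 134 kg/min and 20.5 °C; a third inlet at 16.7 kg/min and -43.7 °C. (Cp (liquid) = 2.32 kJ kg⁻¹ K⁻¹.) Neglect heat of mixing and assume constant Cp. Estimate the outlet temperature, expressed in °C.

T_out = -14.3 °C

Energy balance with Q = 0: Σ ṁᵢCp,ᵢ(T_out − Tᵢ) = 0
Σ ṁᵢCp,ᵢTᵢ = 109×2.32×-52.6 + 134×2.32×20.5 + 16.7×2.32×-43.7 = -8621.6
Σ ṁᵢCp,ᵢ = 109×2.32 + 134×2.32 + 16.7×2.32 = 602.5
T_out = -8621.6 / 602.5 = -14.31 °C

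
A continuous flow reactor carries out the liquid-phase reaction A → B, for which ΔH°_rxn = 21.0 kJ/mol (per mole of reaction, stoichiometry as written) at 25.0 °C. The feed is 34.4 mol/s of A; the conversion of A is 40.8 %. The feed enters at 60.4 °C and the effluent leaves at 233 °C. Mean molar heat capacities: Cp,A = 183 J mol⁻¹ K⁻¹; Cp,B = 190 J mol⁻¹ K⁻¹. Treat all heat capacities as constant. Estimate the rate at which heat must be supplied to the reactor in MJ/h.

Q_in = 5050 MJ/h

Extent of reaction ξ = 0.408 × 34.4 = 14.035 mol/s
Reaction term: ξ·ΔH°_rxn = 14.035 × 21.0 = 294.74 kJ/s
Sensible, feed 60.4→25 °C: -222.85 kJ/s
Outlet flows (mol/s): A 20.365, B 14.035
Sensible, products 25→233 °C: 1329.8 kJ/s
Q = ΔH = 1401.7 kJ/s = 1401.7 kW
Heat supplied = 5046.2 MJ/h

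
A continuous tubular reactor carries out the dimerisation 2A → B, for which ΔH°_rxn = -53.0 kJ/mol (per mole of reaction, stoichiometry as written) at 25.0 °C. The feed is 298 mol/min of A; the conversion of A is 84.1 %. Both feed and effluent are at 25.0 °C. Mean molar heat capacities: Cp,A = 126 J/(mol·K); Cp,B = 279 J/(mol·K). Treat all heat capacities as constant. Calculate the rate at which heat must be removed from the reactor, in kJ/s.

Q_out = 111 kJ/s

Extent of reaction ξ = 0.841 × 298 / 2 = 125.31 mol/min
Reaction term: ξ·ΔH°_rxn = 125.31 × -53.0 = -6641.4 kJ/min
Q = ΔH = -6641.4 kJ/min = -110.69 kW
Heat removed = 110.69 kJ/s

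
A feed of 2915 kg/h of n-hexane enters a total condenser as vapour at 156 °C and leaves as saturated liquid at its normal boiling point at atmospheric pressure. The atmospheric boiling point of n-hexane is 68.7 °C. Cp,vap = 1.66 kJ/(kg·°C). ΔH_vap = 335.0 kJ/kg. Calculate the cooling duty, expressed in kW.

vapour 156→68.7 °C: -144.92 kJ/kg
condensation at 68.7 °C: -335 kJ/kg
Δh = -144.92 + -335 = -479.92 kJ/kg
Q = ṁ·Δh = 2915 kg/h × -479.92 kJ/kg = -1.399e+06 kJ/h
|Q| = 388.6 kW

Q_c = 389 kW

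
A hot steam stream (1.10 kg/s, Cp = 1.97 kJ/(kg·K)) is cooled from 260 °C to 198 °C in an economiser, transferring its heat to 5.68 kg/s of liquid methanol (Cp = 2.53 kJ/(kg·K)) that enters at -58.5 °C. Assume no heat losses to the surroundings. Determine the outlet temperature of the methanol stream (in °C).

T_c,out = -49.2 °C

Heat released by hot stream: Q = 1.10 × 1.97 × (260 − 198) = 134.35 kJ/s
Energy balance on cold side (adiabatic exchanger): Q = ṁ_c·Cp_c·(T_c,out − T_c,in)
T_c,out = -58.5 + 134.35/(5.68 × 2.53) = -49.151 °C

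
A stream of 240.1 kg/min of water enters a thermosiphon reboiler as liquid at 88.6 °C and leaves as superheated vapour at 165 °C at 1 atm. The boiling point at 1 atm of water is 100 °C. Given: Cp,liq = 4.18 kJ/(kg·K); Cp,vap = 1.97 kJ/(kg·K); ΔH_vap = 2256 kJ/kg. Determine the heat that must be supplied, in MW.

liquid 88.6→100 °C: 47.652 kJ/kg
vaporisation at 100 °C: 2256 kJ/kg
vapour 100→165 °C: 128.05 kJ/kg
Δh = 47.652 + 2256 + 128.05 = 2431.7 kJ/kg
Q = ṁ·Δh = 240.1 kg/min × 2431.7 kJ/kg = 583850 kJ/min
|Q| = 9730.9 kW = 9.7309 MW

Q = 9.73 MW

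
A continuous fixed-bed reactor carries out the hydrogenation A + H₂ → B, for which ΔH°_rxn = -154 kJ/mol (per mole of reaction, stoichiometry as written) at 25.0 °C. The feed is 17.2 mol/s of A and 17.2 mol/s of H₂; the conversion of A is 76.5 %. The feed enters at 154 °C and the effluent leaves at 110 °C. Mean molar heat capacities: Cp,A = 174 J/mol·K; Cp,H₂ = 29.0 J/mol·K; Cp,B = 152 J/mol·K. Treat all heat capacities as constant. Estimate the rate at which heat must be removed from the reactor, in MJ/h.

Q_out = 8050 MJ/h

Extent of reaction ξ = 0.765 × 17.2 = 13.158 mol/s
Reaction term: ξ·ΔH°_rxn = 13.158 × -154 = -2026.3 kJ/s
Sensible, feed 154→25 °C: -450.42 kJ/s
Outlet flows (mol/s): A 4.042, H₂ 4.042, B 13.158
Sensible, products 25→110 °C: 239.75 kJ/s
Q = ΔH = -2237 kJ/s = -2237 kW
Heat removed = 8053.2 MJ/h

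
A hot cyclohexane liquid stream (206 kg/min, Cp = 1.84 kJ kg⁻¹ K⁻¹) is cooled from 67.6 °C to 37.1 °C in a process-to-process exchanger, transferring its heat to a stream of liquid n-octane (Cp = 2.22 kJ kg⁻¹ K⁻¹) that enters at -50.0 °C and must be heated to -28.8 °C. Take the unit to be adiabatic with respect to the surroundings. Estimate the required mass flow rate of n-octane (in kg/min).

Heat released by hot stream: Q = 206 × 1.84 × (67.6 − 37.1) = 11561 kJ/min
Energy balance on cold side (adiabatic exchanger): Q = ṁ_c·Cp_c·(T_c,out − T_c,in)
ṁ_c = 11561 / [2.22 × (-28.8 − -50.0)] = 245.64 kg/min

ṁ_c = 246 kg/min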